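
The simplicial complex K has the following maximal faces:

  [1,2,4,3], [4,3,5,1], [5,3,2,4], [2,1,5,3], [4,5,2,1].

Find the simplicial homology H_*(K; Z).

H_0 = Z,  H_1 = 0,  H_2 = 0,  H_3 = Z.

Fix the vertex order 1 < 2 < 3 < 4 < 5 and write every simplex with vertices in increasing order. Then dim K = 3 and the simplices of K are:

  0-simplices (5): [1], [2], [3], [4], [5]
  1-simplices (10): [1,2], [1,3], [1,4], [1,5], [2,3], [2,4], [2,5], [3,4], [3,5], [4,5]
  2-simplices (10): [1,2,3], [1,2,4], [1,2,5], [1,3,4], [1,3,5], [1,4,5], [2,3,4], [2,3,5], [2,4,5], [3,4,5]
  3-simplices (5): [1,2,3,4], [1,2,3,5], [1,2,4,5], [1,3,4,5], [2,3,4,5]

so the chain groups are C_0 ≅ Z^5, C_1 ≅ Z^10, C_2 ≅ Z^10, C_3 ≅ Z^5.

Boundary ∂_1: C_1 → C_0 is given by ∂[p,q] = [q] − [p].
The 5×10 boundary matrix has rank 4 and Smith normal form diag(1,1,1,1).

The boundary map ∂_2: C_2 → C_1 acts by ∂[p,q,r] = [q,r] − [p,r] + [p,q]. For instance
  ∂[1,4,5] = [4,5] − [1,5] + [1,4],
  ∂[1,2,3] = [2,3] − [1,3] + [1,2].
The 10×10 boundary matrix has rank 6 and Smith normal form diag(1,1,1,1,1,1).

The boundary map ∂_3: C_3 → C_2 sends each 3-simplex σ to the alternating sum Σ_i (−1)^i (σ with its i-th vertex removed). For instance
  ∂[1,2,4,5] = [2,4,5] − [1,4,5] + [1,2,5] − [1,2,4],
  ∂[1,2,3,4] = [2,3,4] − [1,3,4] + [1,2,4] − [1,2,3].
The 10×5 boundary matrix has rank 4 and Smith normal form diag(1,1,1,1).

Now H_k = ker ∂_k / im ∂_{k+1}, so:

  H_0: rank C_0 − rank ∂_1 = 5 − 4 = 1, and the invariant factors of ∂_1 are all 1, so H_0 = Z.
  H_1: rank ker ∂_1 − rank ∂_2 = (10 − 4) − 6 = 0, and the invariant factors of ∂_2 are all 1, so H_1 = 0.
  H_2: rank ker ∂_2 − rank ∂_3 = (10 − 6) − 4 = 0, and the invariant factors of ∂_3 are all 1, so H_2 = 0.
  H_3: rank ker ∂_3 − rank ∂_4 = (5 − 4) − 0 = 1, and there is no ∂_4, so H_3 = Z.

(K is a triangulation of the 3-sphere S^3.)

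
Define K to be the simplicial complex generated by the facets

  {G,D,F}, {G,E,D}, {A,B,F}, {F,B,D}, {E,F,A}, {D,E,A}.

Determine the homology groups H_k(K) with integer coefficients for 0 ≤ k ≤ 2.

H_0 = Z,  H_1 = Z,  H_2 = 0.

We work with the vertex ordering A < B < D < E < F < G. The simplices of K, each written with vertices in increasing order, are:

  0-simplices (6): A, B, D, E, F, G
  1-simplices (12): AB, AD, AE, AF, BD, BF, DE, DF, DG, EF, EG, FG
  2-simplices (6): ABF, ADE, AEF, BDF, DEG, DFG

so the chain groups are C_0 ≅ Z^6, C_1 ≅ Z^12, C_2 ≅ Z^6.

∂_1: C_1 → C_0 maps an edge to its endpoints' difference, ∂[p,q] = q − p.
This gives a 6×12 integer matrix of rank 5; reducing to Smith normal form yields diagonal entries (1,1,1,1,1).

Boundary ∂_2: C_2 → C_1 sends each 2-simplex [p,q,r] to [q,r] − [p,r] + [p,q]. For instance
  ∂DFG = FG − DG + DF,
  ∂ABF = BF − AF + AB.
The resulting 12×6 matrix has rank 6, and its Smith normal form has invariant factors (1,1,1,1,1,1).

From H_k ≅ ker(∂_k) / im(∂_{k+1}) we obtain:

  H_0: rank C_0 − rank ∂_1 = 6 − 5 = 1, and the invariant factors of ∂_1 are all 1, so H_0 = Z.
  H_1: rank ker ∂_1 − rank ∂_2 = (12 − 5) − 6 = 1, and the invariant factors of ∂_2 are all 1, so H_1 = Z.
  H_2: rank ker ∂_2 − rank ∂_3 = (6 − 6) − 0 = 0, and there is no ∂_3, so H_2 = 0.

(K is a triangulation of the cylinder S^1 x I.)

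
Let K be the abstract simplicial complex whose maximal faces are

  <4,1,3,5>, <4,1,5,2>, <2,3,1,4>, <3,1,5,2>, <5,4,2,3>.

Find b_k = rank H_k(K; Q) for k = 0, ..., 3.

b_0 = 1, b_1 = 0, b_2 = 0, b_3 = 1.

We work with the vertex ordering 1 < 2 < 3 < 4 < 5. The simplices of K, each written with vertices in increasing order, are:

  0-simplices (5): [1], [2], [3], [4], [5]
  1-simplices (10): [1,2], [1,3], [1,4], [1,5], [2,3], [2,4], [2,5], [3,4], [3,5], [4,5]
  2-simplices (10): [1,2,3], [1,2,4], [1,2,5], [1,3,4], [1,3,5], [1,4,5], [2,3,4], [2,3,5], [2,4,5], [3,4,5]
  3-simplices (5): [1,2,3,4], [1,2,3,5], [1,2,4,5], [1,3,4,5], [2,3,4,5]

Hence C_0 ≅ Z^5, C_1 ≅ Z^10, C_2 ≅ Z^10, C_3 ≅ Z^5.

The boundary map ∂_1: C_1 → C_0 is given by ∂[p,q] = [q] − [p].
The resulting 5×10 matrix has rank 4, and its Smith normal form has invariant factors (1,1,1,1).

∂_2: C_2 → C_1 sends each 2-simplex [p,q,r] to [q,r] − [p,r] + [p,q]. For instance
  ∂[1,2,3] = [2,3] − [1,3] + [1,2],
  ∂[1,3,4] = [3,4] − [1,4] + [1,3].
The resulting 10×10 matrix has rank 6, and its Smith normal form has invariant factors (1,1,1,1,1,1).

The boundary map ∂_3: C_3 → C_2 sends each 3-simplex σ to the alternating sum Σ_i (−1)^i (σ with its i-th vertex removed). For instance
  ∂[1,2,3,5] = [2,3,5] − [1,3,5] + [1,2,5] − [1,2,3],
  ∂[1,2,3,4] = [2,3,4] − [1,3,4] + [1,2,4] − [1,2,3].
The resulting 10×5 matrix has rank 4, and its Smith normal form has invariant factors (1,1,1,1).

Now H_k = ker ∂_k / im ∂_{k+1}, so:

  H_0: rank C_0 − rank ∂_1 = 5 − 4 = 1, and the invariant factors of ∂_1 are all 1, so H_0 = Z.
  H_1: rank ker ∂_1 − rank ∂_2 = (10 − 4) − 6 = 0, and the invariant factors of ∂_2 are all 1, so H_1 = 0.
  H_2: rank ker ∂_2 − rank ∂_3 = (10 − 6) − 4 = 0, and the invariant factors of ∂_3 are all 1, so H_2 = 0.
  H_3: rank ker ∂_3 − rank ∂_4 = (5 − 4) − 0 = 1, and there is no ∂_4, so H_3 = Z.

As a check, the Euler characteristic is 5 − 10 + 10 − 5 = 0, which agrees with 1 − 0 + 0 − 1 = 0.
(K is a triangulation of the 3-sphere S^3.)

Hence the Betti numbers are b_0 = 1, b_1 = 0, b_2 = 0, b_3 = 1.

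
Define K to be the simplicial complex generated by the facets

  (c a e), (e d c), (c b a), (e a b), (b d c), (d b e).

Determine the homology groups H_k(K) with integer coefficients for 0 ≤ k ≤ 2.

We work with the vertex ordering a < b < c < d < e. The simplices of K, each written with vertices in increasing order, are:

  0-simplices (5): a, b, c, d, e
  1-simplices (9): ab, ac, ae, bc, bd, be, cd, ce, de
  2-simplices (6): abc, abe, ace, bcd, bde, cde

giving chain groups C_0 ≅ Z^5, C_1 ≅ Z^9, C_2 ≅ Z^6.

∂_1: C_1 → C_0 sends each edge [p,q] (with p < q) to q − p.
The 5×9 boundary matrix has rank 4 and Smith normal form diag(1,1,1,1).

The boundary map ∂_2: C_2 → C_1 acts by ∂[p,q,r] = [q,r] − [p,r] + [p,q]. For instance
  ∂ace = ce − ae + ac,
  ∂cde = de − ce + cd.
This gives a 9×6 integer matrix of rank 5; reducing to Smith normal form yields diagonal entries (1,1,1,1,1).

Reading off H_k = ker ∂_k / im ∂_{k+1}:

  H_0: rank C_0 − rank ∂_1 = 5 − 4 = 1, and the invariant factors of ∂_1 are all 1, so H_0 = Z.
  H_1: rank ker ∂_1 − rank ∂_2 = (9 − 4) − 5 = 0, and the invariant factors of ∂_2 are all 1, so H_1 = 0.
  H_2: rank ker ∂_2 − rank ∂_3 = (6 − 5) − 0 = 1, and there is no ∂_3, so H_2 = Z.

H_0 = Z,  H_1 = 0,  H_2 = Z.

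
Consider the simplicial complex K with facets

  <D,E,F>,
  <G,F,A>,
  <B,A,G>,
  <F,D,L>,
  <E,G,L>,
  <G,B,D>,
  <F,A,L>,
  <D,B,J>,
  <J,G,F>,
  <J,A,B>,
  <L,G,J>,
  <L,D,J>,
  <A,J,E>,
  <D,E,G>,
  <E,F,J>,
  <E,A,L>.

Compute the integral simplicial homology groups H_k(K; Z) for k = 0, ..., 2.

H_0 ≅ Z,  H_1 ≅ Z^2,  H_2 ≅ Z.

Take the total order A < B < D < E < F < G < J < L on the vertex set. Then K (dimension 2) consists of the simplices:

  0-simplices (8): A, B, D, E, F, G, J, L
  1-simplices (24): AB, AE, AF, AG, AJ, AL, BD, BG, BJ, DE, DF, DG, DJ, DL, EF, EG, EJ, EL, FG, FJ, FL, GJ, GL, JL
  2-simplices (16): ABG, ABJ, AEJ, AEL, AFG, AFL, BDG, BDJ, DEF, DEG, DFL, DJL, EFJ, EGL, FGJ, GJL

so the chain groups are C_0 ≅ Z^8, C_1 ≅ Z^24, C_2 ≅ Z^16.

Boundary ∂_1: C_1 → C_0 maps an edge to its endpoints' difference, ∂[p,q] = q − p. For instance
  ∂AJ = J − A.
This gives a 8×24 integer matrix of rank 7; reducing to Smith normal form yields diagonal entries (1,1,1,1,1,1,1).

Boundary ∂_2: C_2 → C_1 acts by ∂[p,q,r] = [q,r] − [p,r] + [p,q]. For instance
  ∂AFL = FL − AL + AF,
  ∂BDG = DG − BG + BD.
As a 24×16 matrix over Z this has rank 15, with invariant factors (1,1,1,1,1,1,1,1,1,1,1,1,1,1,1).

Computing H_k = (kernel of ∂_k) / (image of ∂_{k+1}):

  H_0: rank C_0 − rank ∂_1 = 8 − 7 = 1, and the invariant factors of ∂_1 are all 1, so H_0 ≅ Z.
  H_1: rank ker ∂_1 − rank ∂_2 = (24 − 7) − 15 = 2, and the invariant factors of ∂_2 are all 1, so H_1 ≅ Z^2.
  H_2: rank ker ∂_2 − rank ∂_3 = (16 − 15) − 0 = 1, and there is no ∂_3, so H_2 ≅ Z.

As a check, the Euler characteristic is 8 − 24 + 16 = 0, which agrees with 1 − 2 + 1 = 0.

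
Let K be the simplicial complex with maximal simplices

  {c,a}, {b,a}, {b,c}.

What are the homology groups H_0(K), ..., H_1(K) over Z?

H_0 ≅ Z,  H_1 ≅ Z.

Order the vertices as a < b < c. Listing each simplex with vertices in this order, K has dimension 1 with simplices:

  0-simplices (3): a, b, c
  1-simplices (3): ab, ac, bc

so the chain groups are C_0 ≅ Z^3, C_1 ≅ Z^3.

The boundary map ∂_1: C_1 → C_0 maps an edge to its endpoints' difference, ∂[p,q] = q − p. For instance
  ∂ab = b − a.
The resulting 3×3 matrix has rank 2, and its Smith normal form has invariant factors (1,1).

From H_k ≅ ker(∂_k) / im(∂_{k+1}) we obtain:

  H_0: rank C_0 − rank ∂_1 = 3 − 2 = 1, and the invariant factors of ∂_1 are all 1, so H_0 ≅ Z.
  H_1: rank ker ∂_1 − rank ∂_2 = (3 − 2) − 0 = 1, and there is no ∂_2, so H_1 ≅ Z.

As a check, the Euler characteristic is 3 − 3 = 0, which agrees with 1 − 1 = 0.
(K is a triangulation of the circle S^1.)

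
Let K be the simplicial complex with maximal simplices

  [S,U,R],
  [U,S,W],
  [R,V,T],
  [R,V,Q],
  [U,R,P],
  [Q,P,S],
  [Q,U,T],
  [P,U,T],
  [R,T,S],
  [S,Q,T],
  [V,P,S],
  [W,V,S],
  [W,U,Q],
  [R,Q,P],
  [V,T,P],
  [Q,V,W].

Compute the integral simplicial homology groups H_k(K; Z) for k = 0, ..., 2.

Take the total order P < Q < R < S < T < U < V < W on the vertex set. Then K (dimension 2) consists of the simplices:

  0-simplices (8): P, Q, R, S, T, U, V, W
  1-simplices (24): PQ, PR, PS, PT, PU, PV, QR, QS, QT, QU, QV, QW, RS, RT, RU, RV, ST, SU, SV, SW, TU, TV, UW, VW
  2-simplices (16): PQR, PQS, PRU, PSV, PTU, PTV, QRV, QST, QTU, QUW, QVW, RST, RSU, RTV, SUW, SVW

so the chain groups are C_0 ≅ Z^8, C_1 ≅ Z^24, C_2 ≅ Z^16.

∂_1: C_1 → C_0 maps an edge to its endpoints' difference, ∂[p,q] = q − p. For instance
  ∂SW = W − S.
The 8×24 boundary matrix has rank 7 and Smith normal form diag(1,1,1,1,1,1,1).

∂_2: C_2 → C_1 sends each 2-simplex [p,q,r] to [q,r] − [p,r] + [p,q]. For instance
  ∂SUW = UW − SW + SU,
  ∂SVW = VW − SW + SV.
As a 24×16 matrix over Z this has rank 15, with invariant factors (1,1,1,1,1,1,1,1,1,1,1,1,1,1,1).

Now H_k = ker ∂_k / im ∂_{k+1}, so:

  H_0: rank C_0 − rank ∂_1 = 8 − 7 = 1, and the invariant factors of ∂_1 are all 1, so H_0 ≅ Z.
  H_1: rank ker ∂_1 − rank ∂_2 = (24 − 7) − 15 = 2, and the invariant factors of ∂_2 are all 1, so H_1 ≅ Z^2.
  H_2: rank ker ∂_2 − rank ∂_3 = (16 − 15) − 0 = 1, and there is no ∂_3, so H_2 ≅ Z.

As a check, the Euler characteristic is 8 − 24 + 16 = 0, which agrees with 1 − 2 + 1 = 0.

H_0 ≅ Z,  H_1 ≅ Z^2,  H_2 ≅ Z.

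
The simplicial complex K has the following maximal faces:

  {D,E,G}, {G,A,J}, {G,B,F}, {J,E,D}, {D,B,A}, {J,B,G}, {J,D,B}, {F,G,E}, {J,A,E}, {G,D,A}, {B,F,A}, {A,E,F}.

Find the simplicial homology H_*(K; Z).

Fix the vertex order A < B < D < E < F < G < J and write every simplex with vertices in increasing order. Then dim K = 2 and the simplices of K are:

  0-simplices (7): A, B, D, E, F, G, J
  1-simplices (18): AB, AD, AE, AF, AG, AJ, BD, BF, BG, BJ, DE, DG, DJ, EF, EG, EJ, FG, GJ
  2-simplices (12): ABD, ABF, ADG, AEF, AEJ, AGJ, BDJ, BFG, BGJ, DEG, DEJ, EFG

Hence C_0 ≅ Z^7, C_1 ≅ Z^18, C_2 ≅ Z^12.

∂_1: C_1 → C_0 maps an edge to its endpoints' difference, ∂[p,q] = q − p. For instance
  ∂DE = E − D.
This gives a 7×18 integer matrix of rank 6; reducing to Smith normal form yields diagonal entries (1,1,1,1,1,1).

Boundary ∂_2: C_2 → C_1 maps a triangle to the signed sum of its edges. For instance
  ∂DEG = EG − DG + DE,
  ∂ABD = BD − AD + AB.
The resulting 18×12 matrix has rank 12, and its Smith normal form has invariant factors (1,1,1,1,1,1,1,1,1,1,1,2).

Computing H_k = (kernel of ∂_k) / (image of ∂_{k+1}):

  H_0: rank C_0 − rank ∂_1 = 7 − 6 = 1, and the invariant factors of ∂_1 are all 1, so H_0 = Z.
  H_1: rank ker ∂_1 − rank ∂_2 = (18 − 6) − 12 = 0, and ∂_2 has invariant factor 2 > 1, so H_1 = Z/2Z.
  H_2: rank ker ∂_2 − rank ∂_3 = (12 − 12) − 0 = 0, and there is no ∂_3, so H_2 = 0.

H_0 ≅ Z,  H_1 ≅ Z/2Z,  H_2 = 0.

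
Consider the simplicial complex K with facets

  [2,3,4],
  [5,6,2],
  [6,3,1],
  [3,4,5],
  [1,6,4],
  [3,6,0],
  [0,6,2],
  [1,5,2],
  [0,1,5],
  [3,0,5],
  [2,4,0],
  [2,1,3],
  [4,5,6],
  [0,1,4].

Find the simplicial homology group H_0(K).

H_0 = Z.

Take the total order 0 < 1 < 2 < 3 < 4 < 5 < 6 on the vertex set. Then K (dimension 2) consists of the simplices:

  0-simplices (7): [0], [1], [2], [3], [4], [5], [6]
  1-simplices (21): [0,1], [0,2], [0,3], [0,4], [0,5], [0,6], [1,2], [1,3], [1,4], [1,5], [1,6], [2,3], [2,4], [2,5], [2,6], [3,4], [3,5], [3,6], [4,5], [4,6], [5,6]
  2-simplices (14): [0,1,4], [0,1,5], [0,2,4], [0,2,6], [0,3,5], [0,3,6], [1,2,3], [1,2,5], [1,3,6], [1,4,6], [2,3,4], [2,5,6], [3,4,5], [4,5,6]

so the chain groups are C_0 ≅ Z^7, C_1 ≅ Z^21, C_2 ≅ Z^14.

The boundary map ∂_1: C_1 → C_0 maps an edge to its endpoints' difference, ∂[p,q] = q − p. For instance
  ∂[4,6] = [6] − [4].
The 7×21 boundary matrix has rank 6 and Smith normal form diag(1,1,1,1,1,1).

∂_2: C_2 → C_1 sends each 2-simplex [p,q,r] to [q,r] − [p,r] + [p,q]. For instance
  ∂[1,2,3] = [2,3] − [1,3] + [1,2],
  ∂[1,2,5] = [2,5] − [1,5] + [1,2].
The 21×14 boundary matrix has rank 13 and Smith normal form diag(1,1,1,1,1,1,1,1,1,1,1,1,1).

Reading off H_k = ker ∂_k / im ∂_{k+1}:

  H_0: rank C_0 − rank ∂_1 = 7 − 6 = 1, and the invariant factors of ∂_1 are all 1, so H_0 ≅ Z.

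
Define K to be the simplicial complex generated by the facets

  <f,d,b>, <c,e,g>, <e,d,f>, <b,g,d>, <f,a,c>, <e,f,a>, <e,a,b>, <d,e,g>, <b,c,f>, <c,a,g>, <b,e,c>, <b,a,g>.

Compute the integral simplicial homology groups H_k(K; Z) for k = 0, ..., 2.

Take the total order a < b < c < d < e < f < g on the vertex set. Then K (dimension 2) consists of the simplices:

  0-simplices (7): a, b, c, d, e, f, g
  1-simplices (18): ab, ac, ae, af, ag, bc, bd, be, bf, bg, ce, cf, cg, de, df, dg, ef, eg
  2-simplices (12): abe, abg, acf, acg, aef, bce, bcf, bdf, bdg, ceg, def, deg

so the chain groups are C_0 ≅ Z^7, C_1 ≅ Z^18, C_2 ≅ Z^12.

Boundary ∂_1: C_1 → C_0 sends each edge [p,q] (with p < q) to q − p. For instance
  ∂ef = f − e.
The resulting 7×18 matrix has rank 6, and its Smith normal form has invariant factors (1,1,1,1,1,1).

Boundary ∂_2: C_2 → C_1 sends each 2-simplex [p,q,r] to [q,r] − [p,r] + [p,q]. For instance
  ∂bcf = cf − bf + bc,
  ∂def = ef − df + de.
This gives a 18×12 integer matrix of rank 12; reducing to Smith normal form yields diagonal entries (1,1,1,1,1,1,1,1,1,1,1,2).

Computing H_k = (kernel of ∂_k) / (image of ∂_{k+1}):

  H_0: rank C_0 − rank ∂_1 = 7 − 6 = 1, and the invariant factors of ∂_1 are all 1, so H_0 ≅ Z.
  H_1: rank ker ∂_1 − rank ∂_2 = (18 − 6) − 12 = 0, and ∂_2 has invariant factor 2 > 1, so H_1 ≅ Z/2.
  H_2: rank ker ∂_2 − rank ∂_3 = (12 − 12) − 0 = 0, and there is no ∂_3, so H_2 ≅ 0.

H_0 = Z,  H_1 = Z/2,  H_2 = 0.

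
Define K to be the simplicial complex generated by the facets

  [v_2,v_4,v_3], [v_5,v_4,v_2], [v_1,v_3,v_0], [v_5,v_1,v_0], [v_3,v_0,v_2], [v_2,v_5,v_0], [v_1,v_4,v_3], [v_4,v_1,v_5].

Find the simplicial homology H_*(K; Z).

Order the vertices as v_0 < v_1 < v_2 < v_3 < v_4 < v_5. Listing each simplex with vertices in this order, K has dimension 2 with simplices:

  0-simplices (6): [v_0], [v_1], [v_2], [v_3], [v_4], [v_5]
  1-simplices (12): [v_0,v_1], [v_0,v_2], [v_0,v_3], [v_0,v_5], [v_1,v_3], [v_1,v_4], [v_1,v_5], [v_2,v_3], [v_2,v_4], [v_2,v_5], [v_3,v_4], [v_4,v_5]
  2-simplices (8): [v_0,v_1,v_3], [v_0,v_1,v_5], [v_0,v_2,v_3], [v_0,v_2,v_5], [v_1,v_3,v_4], [v_1,v_4,v_5], [v_2,v_3,v_4], [v_2,v_4,v_5]

giving chain groups C_0 ≅ Z^6, C_1 ≅ Z^12, C_2 ≅ Z^8.

∂_1: C_1 → C_0 maps an edge to its endpoints' difference, ∂[p,q] = q − p.
The resulting 6×12 matrix has rank 5, and its Smith normal form has invariant factors (1,1,1,1,1).

∂_2: C_2 → C_1 maps a triangle to the signed sum of its edges. For instance
  ∂[v_2,v_3,v_4] = [v_3,v_4] − [v_2,v_4] + [v_2,v_3],
  ∂[v_0,v_2,v_5] = [v_2,v_5] − [v_0,v_5] + [v_0,v_2].
The 12×8 boundary matrix has rank 7 and Smith normal form diag(1,1,1,1,1,1,1).

Reading off H_k = ker ∂_k / im ∂_{k+1}:

  H_0: rank C_0 − rank ∂_1 = 6 − 5 = 1, and the invariant factors of ∂_1 are all 1, so H_0 = Z.
  H_1: rank ker ∂_1 − rank ∂_2 = (12 − 5) − 7 = 0, and the invariant factors of ∂_2 are all 1, so H_1 = 0.
  H_2: rank ker ∂_2 − rank ∂_3 = (8 − 7) − 0 = 1, and there is no ∂_3, so H_2 = Z.

(K is a triangulation of the 2-sphere S^2.)

H_0 = Z,  H_1 = 0,  H_2 = Z.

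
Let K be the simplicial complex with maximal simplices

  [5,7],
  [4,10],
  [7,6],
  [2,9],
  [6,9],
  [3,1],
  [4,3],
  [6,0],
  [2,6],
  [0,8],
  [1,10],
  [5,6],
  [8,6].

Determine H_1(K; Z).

Take the total order 0 < 1 < 2 < 3 < 4 < 5 < 6 < 7 < 8 < 9 < 10 on the vertex set. Then K (dimension 1) consists of the simplices:

  0-simplices (11): [0], [1], [2], [3], [4], [5], [6], [7], [8], [9], [10]
  1-simplices (13): [0,6], [0,8], [1,3], [1,10], [2,6], [2,9], [3,4], [4,10], [5,6], [5,7], [6,7], [6,8], [6,9]

giving chain groups C_0 ≅ Z^11, C_1 ≅ Z^13.

∂_1: C_1 → C_0 sends each edge [p,q] (with p < q) to q − p. For instance
  ∂[0,8] = [8] − [0].
The resulting 11×13 matrix has rank 9, and its Smith normal form has invariant factors (1,1,1,1,1,1,1,1,1).

Now H_k = ker ∂_k / im ∂_{k+1}, so:

  H_1: rank ker ∂_1 − rank ∂_2 = (13 − 9) − 0 = 4, and there is no ∂_2, so H_1 = Z^4.

H_1 ≅ Z^4.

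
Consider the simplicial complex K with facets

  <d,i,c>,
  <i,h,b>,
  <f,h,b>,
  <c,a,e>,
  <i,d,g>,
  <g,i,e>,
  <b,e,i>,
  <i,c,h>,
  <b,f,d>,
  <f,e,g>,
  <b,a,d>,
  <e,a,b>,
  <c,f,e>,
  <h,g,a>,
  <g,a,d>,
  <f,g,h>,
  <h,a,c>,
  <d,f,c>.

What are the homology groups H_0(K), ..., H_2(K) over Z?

Take the total order a < b < c < d < e < f < g < h < i on the vertex set. Then K (dimension 2) consists of the simplices:

  0-simplices (9): a, b, c, d, e, f, g, h, i
  1-simplices (27): ab, ac, ad, ae, ag, ah, bd, be, bf, bh, bi, cd, ce, cf, ch, ci, df, dg, di, ef, eg, ei, fg, fh, gh, gi, hi
  2-simplices (18): abd, abe, ace, ach, adg, agh, bdf, bei, bfh, bhi, cdf, cdi, cef, chi, dgi, efg, egi, fgh

so the chain groups are C_0 ≅ Z^9, C_1 ≅ Z^27, C_2 ≅ Z^18.

Boundary ∂_1: C_1 → C_0 maps an edge to its endpoints' difference, ∂[p,q] = q − p. For instance
  ∂ac = c − a.
This gives a 9×27 integer matrix of rank 8; reducing to Smith normal form yields diagonal entries (1,1,1,1,1,1,1,1).

The boundary map ∂_2: C_2 → C_1 acts by ∂[p,q,r] = [q,r] − [p,r] + [p,q]. For instance
  ∂fgh = gh − fh + fg,
  ∂adg = dg − ag + ad.
As a 27×18 matrix over Z this has rank 17, with invariant factors (1,1,1,1,1,1,1,1,1,1,1,1,1,1,1,1,1).

Reading off H_k = ker ∂_k / im ∂_{k+1}:

  H_0: rank C_0 − rank ∂_1 = 9 − 8 = 1, and the invariant factors of ∂_1 are all 1, so H_0 = Z.
  H_1: rank ker ∂_1 − rank ∂_2 = (27 − 8) − 17 = 2, and the invariant factors of ∂_2 are all 1, so H_1 = Z^2.
  H_2: rank ker ∂_2 − rank ∂_3 = (18 − 17) − 0 = 1, and there is no ∂_3, so H_2 = Z.

H_0 ≅ Z,  H_1 ≅ Z^2,  H_2 ≅ Z.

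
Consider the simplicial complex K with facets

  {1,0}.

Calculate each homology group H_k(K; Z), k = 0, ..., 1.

Take the total order 0 < 1 on the vertex set. Then K (dimension 1) consists of the simplices:

  0-simplices (2): [0], [1]
  1-simplices (1): [0,1]

so the chain groups are C_0 ≅ Z^2, C_1 ≅ Z^1.

The boundary map ∂_1: C_1 → C_0 is given by ∂[p,q] = [q] − [p]. For instance
  ∂[0,1] = [1] − [0].
The resulting 2×1 matrix has rank 1, and its Smith normal form has invariant factors (1).

Computing H_k = (kernel of ∂_k) / (image of ∂_{k+1}):

  H_0: rank C_0 − rank ∂_1 = 2 − 1 = 1, and the invariant factors of ∂_1 are all 1, so H_0 = Z.
  H_1: rank ker ∂_1 − rank ∂_2 = (1 − 1) − 0 = 0, and there is no ∂_2, so H_1 = 0.

H_0 ≅ Z,  H_1 = 0.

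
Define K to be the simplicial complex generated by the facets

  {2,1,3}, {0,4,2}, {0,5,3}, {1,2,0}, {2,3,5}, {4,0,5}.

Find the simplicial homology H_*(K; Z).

H_0 = Z,  H_1 = Z,  H_2 = 0.

Take the total order 0 < 1 < 2 < 3 < 4 < 5 on the vertex set. Then K (dimension 2) consists of the simplices:

  0-simplices (6): [0], [1], [2], [3], [4], [5]
  1-simplices (12): [0,1], [0,2], [0,3], [0,4], [0,5], [1,2], [1,3], [2,3], [2,4], [2,5], [3,5], [4,5]
  2-simplices (6): [0,1,2], [0,2,4], [0,3,5], [0,4,5], [1,2,3], [2,3,5]

Hence C_0 ≅ Z^6, C_1 ≅ Z^12, C_2 ≅ Z^6.

Boundary ∂_1: C_1 → C_0 is given by ∂[p,q] = [q] − [p].
The 6×12 boundary matrix has rank 5 and Smith normal form diag(1,1,1,1,1).

The boundary map ∂_2: C_2 → C_1 acts by ∂[p,q,r] = [q,r] − [p,r] + [p,q]. For instance
  ∂[0,1,2] = [1,2] − [0,2] + [0,1],
  ∂[0,3,5] = [3,5] − [0,5] + [0,3].
The resulting 12×6 matrix has rank 6, and its Smith normal form has invariant factors (1,1,1,1,1,1).

Now H_k = ker ∂_k / im ∂_{k+1}, so:

  H_0: rank C_0 − rank ∂_1 = 6 − 5 = 1, and the invariant factors of ∂_1 are all 1, so H_0 ≅ Z.
  H_1: rank ker ∂_1 − rank ∂_2 = (12 − 5) − 6 = 1, and the invariant factors of ∂_2 are all 1, so H_1 ≅ Z.
  H_2: rank ker ∂_2 − rank ∂_3 = (6 − 6) − 0 = 0, and there is no ∂_3, so H_2 ≅ 0.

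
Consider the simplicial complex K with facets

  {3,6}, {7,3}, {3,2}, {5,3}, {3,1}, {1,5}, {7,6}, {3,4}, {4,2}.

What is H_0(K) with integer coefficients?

H_0 = Z.

Order the vertices as 1 < 2 < 3 < 4 < 5 < 6 < 7. Listing each simplex with vertices in this order, K has dimension 1 with simplices:

  0-simplices (7): [1], [2], [3], [4], [5], [6], [7]
  1-simplices (9): [1,3], [1,5], [2,3], [2,4], [3,4], [3,5], [3,6], [3,7], [6,7]

so the chain groups are C_0 ≅ Z^7, C_1 ≅ Z^9.

The boundary map ∂_1: C_1 → C_0 is given by ∂[p,q] = [q] − [p].
As a 7×9 matrix over Z this has rank 6, with invariant factors (1,1,1,1,1,1).

Computing H_k = (kernel of ∂_k) / (image of ∂_{k+1}):

  H_0: rank C_0 − rank ∂_1 = 7 − 6 = 1, and the invariant factors of ∂_1 are all 1, so H_0 = Z.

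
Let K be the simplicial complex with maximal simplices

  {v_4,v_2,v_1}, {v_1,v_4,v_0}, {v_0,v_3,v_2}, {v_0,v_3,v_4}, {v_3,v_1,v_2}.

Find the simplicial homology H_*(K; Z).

H_0 = Z,  H_1 = Z,  H_2 = 0.

Fix the vertex order v_0 < v_1 < v_2 < v_3 < v_4 and write every simplex with vertices in increasing order. Then dim K = 2 and the simplices of K are:

  0-simplices (5): [v_0], [v_1], [v_2], [v_3], [v_4]
  1-simplices (10): [v_0,v_1], [v_0,v_2], [v_0,v_3], [v_0,v_4], [v_1,v_2], [v_1,v_3], [v_1,v_4], [v_2,v_3], [v_2,v_4], [v_3,v_4]
  2-simplices (5): [v_0,v_1,v_4], [v_0,v_2,v_3], [v_0,v_3,v_4], [v_1,v_2,v_3], [v_1,v_2,v_4]

giving chain groups C_0 ≅ Z^5, C_1 ≅ Z^10, C_2 ≅ Z^5.

Boundary ∂_1: C_1 → C_0 is given by ∂[p,q] = [q] − [p]. For instance
  ∂[v_0,v_1] = [v_1] − [v_0].
The 5×10 boundary matrix has rank 4 and Smith normal form diag(1,1,1,1).

Boundary ∂_2: C_2 → C_1 sends each 2-simplex [p,q,r] to [q,r] − [p,r] + [p,q]. For instance
  ∂[v_0,v_3,v_4] = [v_3,v_4] − [v_0,v_4] + [v_0,v_3],
  ∂[v_0,v_1,v_4] = [v_1,v_4] − [v_0,v_4] + [v_0,v_1].
This gives a 10×5 integer matrix of rank 5; reducing to Smith normal form yields diagonal entries (1,1,1,1,1).

Computing H_k = (kernel of ∂_k) / (image of ∂_{k+1}):

  H_0: rank C_0 − rank ∂_1 = 5 − 4 = 1, and the invariant factors of ∂_1 are all 1, so H_0 ≅ Z.
  H_1: rank ker ∂_1 − rank ∂_2 = (10 − 4) − 5 = 1, and the invariant factors of ∂_2 are all 1, so H_1 ≅ Z.
  H_2: rank ker ∂_2 − rank ∂_3 = (5 − 5) − 0 = 0, and there is no ∂_3, so H_2 ≅ 0.

As a check, the Euler characteristic is 5 − 10 + 5 = 0, which agrees with 1 − 1 + 0 = 0.
(K is a triangulation of the Möbius band.)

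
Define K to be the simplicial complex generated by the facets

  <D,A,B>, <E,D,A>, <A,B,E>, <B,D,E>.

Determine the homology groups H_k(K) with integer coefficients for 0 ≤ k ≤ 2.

H_0 = Z,  H_1 = 0,  H_2 = Z.

Order the vertices as A < B < D < E. Listing each simplex with vertices in this order, K has dimension 2 with simplices:

  0-simplices (4): A, B, D, E
  1-simplices (6): AB, AD, AE, BD, BE, DE
  2-simplices (4): ABD, ABE, ADE, BDE

so the chain groups are C_0 ≅ Z^4, C_1 ≅ Z^6, C_2 ≅ Z^4.

Boundary ∂_1: C_1 → C_0 sends each edge [p,q] (with p < q) to q − p.
This gives a 4×6 integer matrix of rank 3; reducing to Smith normal form yields diagonal entries (1,1,1).

Boundary ∂_2: C_2 → C_1 acts by ∂[p,q,r] = [q,r] − [p,r] + [p,q]. For instance
  ∂BDE = DE − BE + BD,
  ∂ADE = DE − AE + AD.
As a 6×4 matrix over Z this has rank 3, with invariant factors (1,1,1).

From H_k ≅ ker(∂_k) / im(∂_{k+1}) we obtain:

  H_0: rank C_0 − rank ∂_1 = 4 − 3 = 1, and the invariant factors of ∂_1 are all 1, so H_0 = Z.
  H_1: rank ker ∂_1 − rank ∂_2 = (6 − 3) − 3 = 0, and the invariant factors of ∂_2 are all 1, so H_1 = 0.
  H_2: rank ker ∂_2 − rank ∂_3 = (4 − 3) − 0 = 1, and there is no ∂_3, so H_2 = Z.

(K is a triangulation of the 2-sphere S^2.)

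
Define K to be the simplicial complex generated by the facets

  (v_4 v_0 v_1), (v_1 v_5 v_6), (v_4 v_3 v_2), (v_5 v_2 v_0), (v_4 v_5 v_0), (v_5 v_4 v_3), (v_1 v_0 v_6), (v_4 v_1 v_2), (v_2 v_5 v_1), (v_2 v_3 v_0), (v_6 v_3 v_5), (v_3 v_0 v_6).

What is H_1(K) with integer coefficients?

Order the vertices as v_0 < v_1 < v_2 < v_3 < v_4 < v_5 < v_6. Listing each simplex with vertices in this order, K has dimension 2 with simplices:

  0-simplices (7): [v_0], [v_1], [v_2], [v_3], [v_4], [v_5], [v_6]
  1-simplices (18): (18 of them)
  2-simplices (12): (12 of them)

so the chain groups are C_0 ≅ Z^7, C_1 ≅ Z^18, C_2 ≅ Z^12.

∂_1: C_1 → C_0 is given by ∂[p,q] = [q] − [p]. For instance
  ∂[v_0,v_5] = [v_5] − [v_0].
This gives a 7×18 integer matrix of rank 6; reducing to Smith normal form yields diagonal entries (1,1,1,1,1,1).

Boundary ∂_2: C_2 → C_1 sends each 2-simplex [p,q,r] to [q,r] − [p,r] + [p,q]. For instance
  ∂[v_1,v_5,v_6] = [v_5,v_6] − [v_1,v_6] + [v_1,v_5],
  ∂[v_1,v_2,v_4] = [v_2,v_4] − [v_1,v_4] + [v_1,v_2].
The resulting 18×12 matrix has rank 12, and its Smith normal form has invariant factors (1,1,1,1,1,1,1,1,1,1,1,2).

Reading off H_k = ker ∂_k / im ∂_{k+1}:

  H_1: rank ker ∂_1 − rank ∂_2 = (18 − 6) − 12 = 0, and ∂_2 has invariant factor 2 > 1, so H_1 = Z/2.

H_1 = Z/2.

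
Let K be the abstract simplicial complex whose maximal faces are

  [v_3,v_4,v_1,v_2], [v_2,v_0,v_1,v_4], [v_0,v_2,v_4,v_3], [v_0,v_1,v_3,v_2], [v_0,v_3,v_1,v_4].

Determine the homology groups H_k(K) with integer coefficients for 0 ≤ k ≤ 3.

Order the vertices as v_0 < v_1 < v_2 < v_3 < v_4. Listing each simplex with vertices in this order, K has dimension 3 with simplices:

  0-simplices (5): [v_0], [v_1], [v_2], [v_3], [v_4]
  1-simplices (10): [v_0,v_1], [v_0,v_2], [v_0,v_3], [v_0,v_4], [v_1,v_2], [v_1,v_3], [v_1,v_4], [v_2,v_3], [v_2,v_4], [v_3,v_4]
  2-simplices (10): [v_0,v_1,v_2], [v_0,v_1,v_3], [v_0,v_1,v_4], [v_0,v_2,v_3], [v_0,v_2,v_4], [v_0,v_3,v_4], [v_1,v_2,v_3], [v_1,v_2,v_4], [v_1,v_3,v_4], [v_2,v_3,v_4]
  3-simplices (5): [v_0,v_1,v_2,v_3], [v_0,v_1,v_2,v_4], [v_0,v_1,v_3,v_4], [v_0,v_2,v_3,v_4], [v_1,v_2,v_3,v_4]

so the chain groups are C_0 ≅ Z^5, C_1 ≅ Z^10, C_2 ≅ Z^10, C_3 ≅ Z^5.

∂_1: C_1 → C_0 sends each edge [p,q] (with p < q) to q − p. For instance
  ∂[v_2,v_4] = [v_4] − [v_2].
The resulting 5×10 matrix has rank 4, and its Smith normal form has invariant factors (1,1,1,1).

The boundary map ∂_2: C_2 → C_1 acts by ∂[p,q,r] = [q,r] − [p,r] + [p,q]. For instance
  ∂[v_1,v_3,v_4] = [v_3,v_4] − [v_1,v_4] + [v_1,v_3],
  ∂[v_1,v_2,v_4] = [v_2,v_4] − [v_1,v_4] + [v_1,v_2].
This gives a 10×10 integer matrix of rank 6; reducing to Smith normal form yields diagonal entries (1,1,1,1,1,1).

∂_3: C_3 → C_2 sends each 3-simplex σ to the alternating sum Σ_i (−1)^i (σ with its i-th vertex removed). For instance
  ∂[v_0,v_2,v_3,v_4] = [v_2,v_3,v_4] − [v_0,v_3,v_4] + [v_0,v_2,v_4] − [v_0,v_2,v_3],
  ∂[v_0,v_1,v_2,v_4] = [v_1,v_2,v_4] − [v_0,v_2,v_4] + [v_0,v_1,v_4] − [v_0,v_1,v_2].
The 10×5 boundary matrix has rank 4 and Smith normal form diag(1,1,1,1).

Computing H_k = (kernel of ∂_k) / (image of ∂_{k+1}):

  H_0: rank C_0 − rank ∂_1 = 5 − 4 = 1, and the invariant factors of ∂_1 are all 1, so H_0 ≅ Z.
  H_1: rank ker ∂_1 − rank ∂_2 = (10 − 4) − 6 = 0, and the invariant factors of ∂_2 are all 1, so H_1 ≅ 0.
  H_2: rank ker ∂_2 − rank ∂_3 = (10 − 6) − 4 = 0, and the invariant factors of ∂_3 are all 1, so H_2 ≅ 0.
  H_3: rank ker ∂_3 − rank ∂_4 = (5 − 4) − 0 = 1, and there is no ∂_4, so H_3 ≅ Z.

As a check, the Euler characteristic is 5 − 10 + 10 − 5 = 0, which agrees with 1 − 0 + 0 − 1 = 0.
(K is a triangulation of the 3-sphere S^3.)

H_0 = Z,  H_1 = 0,  H_2 = 0,  H_3 = Z.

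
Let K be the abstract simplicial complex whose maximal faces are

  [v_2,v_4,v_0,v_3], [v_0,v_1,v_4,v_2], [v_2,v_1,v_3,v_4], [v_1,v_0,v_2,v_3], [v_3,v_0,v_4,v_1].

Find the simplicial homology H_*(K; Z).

H_0 = Z,  H_1 = 0,  H_2 = 0,  H_3 = Z.

K has 5 vertices, 10 edges, 10 triangles, 5 3-simplices.
rank ∂_0 = 0, rank ∂_1 = 4 ⇒ b_0 = 5 − 0 − 4 = 1; all invariant factors of ∂_1 are 1 so no torsion. So H_0 ≅ Z.
rank ∂_1 = 4, rank ∂_2 = 6 ⇒ b_1 = 10 − 4 − 6 = 0; all invariant factors of ∂_2 are 1 so no torsion. So H_1 ≅ 0.
rank ∂_2 = 6, rank ∂_3 = 4 ⇒ b_2 = 10 − 6 − 4 = 0; all invariant factors of ∂_3 are 1 so no torsion. So H_2 ≅ 0.
rank ∂_3 = 4, rank ∂_4 = 0 ⇒ b_3 = 5 − 4 − 0 = 1. So H_3 ≅ Z.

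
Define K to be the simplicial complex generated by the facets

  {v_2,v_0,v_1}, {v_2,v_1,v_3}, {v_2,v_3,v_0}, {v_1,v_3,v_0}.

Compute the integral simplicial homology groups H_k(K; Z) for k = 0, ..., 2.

Take the total order v_0 < v_1 < v_2 < v_3 on the vertex set. Then K (dimension 2) consists of the simplices:

  0-simplices (4): [v_0], [v_1], [v_2], [v_3]
  1-simplices (6): [v_0,v_1], [v_0,v_2], [v_0,v_3], [v_1,v_2], [v_1,v_3], [v_2,v_3]
  2-simplices (4): [v_0,v_1,v_2], [v_0,v_1,v_3], [v_0,v_2,v_3], [v_1,v_2,v_3]

giving chain groups C_0 ≅ Z^4, C_1 ≅ Z^6, C_2 ≅ Z^4.

∂_1: C_1 → C_0 is given by ∂[p,q] = [q] − [p].
The resulting 4×6 matrix has rank 3, and its Smith normal form has invariant factors (1,1,1).

∂_2: C_2 → C_1 maps a triangle to the signed sum of its edges. For instance
  ∂[v_1,v_2,v_3] = [v_2,v_3] − [v_1,v_3] + [v_1,v_2],
  ∂[v_0,v_1,v_3] = [v_1,v_3] − [v_0,v_3] + [v_0,v_1].
As a 6×4 matrix over Z this has rank 3, with invariant factors (1,1,1).

Now H_k = ker ∂_k / im ∂_{k+1}, so:

  H_0: rank C_0 − rank ∂_1 = 4 − 3 = 1, and the invariant factors of ∂_1 are all 1, so H_0 ≅ Z.
  H_1: rank ker ∂_1 − rank ∂_2 = (6 − 3) − 3 = 0, and the invariant factors of ∂_2 are all 1, so H_1 ≅ 0.
  H_2: rank ker ∂_2 − rank ∂_3 = (4 − 3) − 0 = 1, and there is no ∂_3, so H_2 ≅ Z.

As a check, the Euler characteristic is 4 − 6 + 4 = 2, which agrees with 1 − 0 + 1 = 2.

H_0 ≅ Z,  H_1 = 0,  H_2 ≅ Z.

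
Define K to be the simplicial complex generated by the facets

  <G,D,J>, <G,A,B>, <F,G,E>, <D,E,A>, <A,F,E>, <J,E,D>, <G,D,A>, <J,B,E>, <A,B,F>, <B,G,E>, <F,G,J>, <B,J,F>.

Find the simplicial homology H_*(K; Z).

H_0 ≅ Z,  H_1 ≅ Z/2,  H_2 = 0.

We work with the vertex ordering A < B < D < E < F < G < J. The simplices of K, each written with vertices in increasing order, are:

  0-simplices (7): A, B, D, E, F, G, J
  1-simplices (18): AB, AD, AE, AF, AG, BE, BF, BG, BJ, DE, DG, DJ, EF, EG, EJ, FG, FJ, GJ
  2-simplices (12): ABF, ABG, ADE, ADG, AEF, BEG, BEJ, BFJ, DEJ, DGJ, EFG, FGJ

giving chain groups C_0 ≅ Z^7, C_1 ≅ Z^18, C_2 ≅ Z^12.

Boundary ∂_1: C_1 → C_0 maps an edge to its endpoints' difference, ∂[p,q] = q − p. For instance
  ∂EG = G − E.
As a 7×18 matrix over Z this has rank 6, with invariant factors (1,1,1,1,1,1).

Boundary ∂_2: C_2 → C_1 sends each 2-simplex [p,q,r] to [q,r] − [p,r] + [p,q]. For instance
  ∂BEJ = EJ − BJ + BE,
  ∂BFJ = FJ − BJ + BF.
The resulting 18×12 matrix has rank 12, and its Smith normal form has invariant factors (1,1,1,1,1,1,1,1,1,1,1,2).

Reading off H_k = ker ∂_k / im ∂_{k+1}:

  H_0: rank C_0 − rank ∂_1 = 7 − 6 = 1, and the invariant factors of ∂_1 are all 1, so H_0 ≅ Z.
  H_1: rank ker ∂_1 − rank ∂_2 = (18 − 6) − 12 = 0, and ∂_2 has invariant factor 2 > 1, so H_1 ≅ Z/2.
  H_2: rank ker ∂_2 − rank ∂_3 = (12 − 12) − 0 = 0, and there is no ∂_3, so H_2 ≅ 0.

As a check, the Euler characteristic is 7 − 18 + 12 = 1, which agrees with 1 − 0 + 0 = 1.
(K is a triangulation of the real projective plane RP^2.)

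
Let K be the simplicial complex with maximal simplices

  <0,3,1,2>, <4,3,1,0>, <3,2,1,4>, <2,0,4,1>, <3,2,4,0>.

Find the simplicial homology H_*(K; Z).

Fix the vertex order 0 < 1 < 2 < 3 < 4 and write every simplex with vertices in increasing order. Then dim K = 3 and the simplices of K are:

  0-simplices (5): [0], [1], [2], [3], [4]
  1-simplices (10): [0,1], [0,2], [0,3], [0,4], [1,2], [1,3], [1,4], [2,3], [2,4], [3,4]
  2-simplices (10): [0,1,2], [0,1,3], [0,1,4], [0,2,3], [0,2,4], [0,3,4], [1,2,3], [1,2,4], [1,3,4], [2,3,4]
  3-simplices (5): [0,1,2,3], [0,1,2,4], [0,1,3,4], [0,2,3,4], [1,2,3,4]

giving chain groups C_0 ≅ Z^5, C_1 ≅ Z^10, C_2 ≅ Z^10, C_3 ≅ Z^5.

∂_1: C_1 → C_0 is given by ∂[p,q] = [q] − [p]. For instance
  ∂[2,4] = [4] − [2].
The 5×10 boundary matrix has rank 4 and Smith normal form diag(1,1,1,1).

∂_2: C_2 → C_1 acts by ∂[p,q,r] = [q,r] − [p,r] + [p,q]. For instance
  ∂[0,1,4] = [1,4] − [0,4] + [0,1],
  ∂[1,3,4] = [3,4] − [1,4] + [1,3].
The 10×10 boundary matrix has rank 6 and Smith normal form diag(1,1,1,1,1,1).

∂_3: C_3 → C_2 sends each 3-simplex σ to the alternating sum Σ_i (−1)^i (σ with its i-th vertex removed). For instance
  ∂[1,2,3,4] = [2,3,4] − [1,3,4] + [1,2,4] − [1,2,3],
  ∂[0,1,2,3] = [1,2,3] − [0,2,3] + [0,1,3] − [0,1,2].
As a 10×5 matrix over Z this has rank 4, with invariant factors (1,1,1,1).

Computing H_k = (kernel of ∂_k) / (image of ∂_{k+1}):

  H_0: rank C_0 − rank ∂_1 = 5 − 4 = 1, and the invariant factors of ∂_1 are all 1, so H_0 ≅ Z.
  H_1: rank ker ∂_1 − rank ∂_2 = (10 − 4) − 6 = 0, and the invariant factors of ∂_2 are all 1, so H_1 ≅ 0.
  H_2: rank ker ∂_2 − rank ∂_3 = (10 − 6) − 4 = 0, and the invariant factors of ∂_3 are all 1, so H_2 ≅ 0.
  H_3: rank ker ∂_3 − rank ∂_4 = (5 − 4) − 0 = 1, and there is no ∂_4, so H_3 ≅ Z.

(K is a triangulation of the 3-sphere S^3.)

H_0 ≅ Z,  H_1 = 0,  H_2 = 0,  H_3 ≅ Z.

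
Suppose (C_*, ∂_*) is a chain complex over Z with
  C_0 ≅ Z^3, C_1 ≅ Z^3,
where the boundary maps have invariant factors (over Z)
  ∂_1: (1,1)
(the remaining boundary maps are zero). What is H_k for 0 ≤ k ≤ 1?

H_0 ≅ Z,  H_1 ≅ Z.

H_0: b_0 = 3 − 0 − 2 = 1; torsion from ∂_1 factors > 1: none. So H_0 ≅ Z.
H_1: b_1 = 3 − 2 − 0 = 1; torsion from ∂_2 factors > 1: none. So H_1 ≅ Z.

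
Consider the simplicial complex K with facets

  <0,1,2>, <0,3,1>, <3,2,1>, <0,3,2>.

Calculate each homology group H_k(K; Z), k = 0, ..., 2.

Fix the vertex order 0 < 1 < 2 < 3 and write every simplex with vertices in increasing order. Then dim K = 2 and the simplices of K are:

  0-simplices (4): [0], [1], [2], [3]
  1-simplices (6): [0,1], [0,2], [0,3], [1,2], [1,3], [2,3]
  2-simplices (4): [0,1,2], [0,1,3], [0,2,3], [1,2,3]

giving chain groups C_0 ≅ Z^4, C_1 ≅ Z^6, C_2 ≅ Z^4.

∂_1: C_1 → C_0 is given by ∂[p,q] = [q] − [p]. For instance
  ∂[0,3] = [3] − [0].
This gives a 4×6 integer matrix of rank 3; reducing to Smith normal form yields diagonal entries (1,1,1).

Boundary ∂_2: C_2 → C_1 acts by ∂[p,q,r] = [q,r] − [p,r] + [p,q]. For instance
  ∂[0,1,2] = [1,2] − [0,2] + [0,1],
  ∂[0,2,3] = [2,3] − [0,3] + [0,2].
This gives a 6×4 integer matrix of rank 3; reducing to Smith normal form yields diagonal entries (1,1,1).

Now H_k = ker ∂_k / im ∂_{k+1}, so:

  H_0: rank C_0 − rank ∂_1 = 4 − 3 = 1, and the invariant factors of ∂_1 are all 1, so H_0 ≅ Z.
  H_1: rank ker ∂_1 − rank ∂_2 = (6 − 3) − 3 = 0, and the invariant factors of ∂_2 are all 1, so H_1 ≅ 0.
  H_2: rank ker ∂_2 − rank ∂_3 = (4 − 3) − 0 = 1, and there is no ∂_3, so H_2 ≅ Z.

As a check, the Euler characteristic is 4 − 6 + 4 = 2, which agrees with 1 − 0 + 1 = 2.

H_0 ≅ Z,  H_1 = 0,  H_2 ≅ Z.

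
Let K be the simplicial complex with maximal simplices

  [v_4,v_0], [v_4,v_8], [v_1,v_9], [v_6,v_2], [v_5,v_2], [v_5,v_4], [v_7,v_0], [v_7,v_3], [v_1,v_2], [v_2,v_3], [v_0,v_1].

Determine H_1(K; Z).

We work with the vertex ordering v_0 < v_1 < v_2 < v_3 < v_4 < v_5 < v_6 < v_7 < v_8 < v_9. The simplices of K, each written with vertices in increasing order, are:

  0-simplices (10): [v_0], [v_1], [v_2], [v_3], [v_4], [v_5], [v_6], [v_7], [v_8], [v_9]
  1-simplices (11): [v_0,v_1], [v_0,v_4], [v_0,v_7], [v_1,v_2], [v_1,v_9], [v_2,v_3], [v_2,v_5], [v_2,v_6], [v_3,v_7], [v_4,v_5], [v_4,v_8]

so the chain groups are C_0 ≅ Z^10, C_1 ≅ Z^11.

The boundary map ∂_1: C_1 → C_0 sends each edge [p,q] (with p < q) to q − p. For instance
  ∂[v_0,v_1] = [v_1] − [v_0].
As a 10×11 matrix over Z this has rank 9, with invariant factors (1,1,1,1,1,1,1,1,1).

Now H_k = ker ∂_k / im ∂_{k+1}, so:

  H_1: rank ker ∂_1 − rank ∂_2 = (11 − 9) − 0 = 2, and there is no ∂_2, so H_1 = Z^2.

H_1 = Z^2.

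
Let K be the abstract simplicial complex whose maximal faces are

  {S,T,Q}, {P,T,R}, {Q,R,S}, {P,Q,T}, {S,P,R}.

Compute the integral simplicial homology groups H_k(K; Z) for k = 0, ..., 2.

H_0 = Z,  H_1 = Z,  H_2 = 0.

K has 5 vertices, 10 edges, 5 triangles.
rank ∂_0 = 0, rank ∂_1 = 4 ⇒ b_0 = 5 − 0 − 4 = 1; all invariant factors of ∂_1 are 1 so no torsion. So H_0 ≅ Z.
rank ∂_1 = 4, rank ∂_2 = 5 ⇒ b_1 = 10 − 4 − 5 = 1; all invariant factors of ∂_2 are 1 so no torsion. So H_1 ≅ Z.
rank ∂_2 = 5, rank ∂_3 = 0 ⇒ b_2 = 5 − 5 − 0 = 0. So H_2 ≅ 0.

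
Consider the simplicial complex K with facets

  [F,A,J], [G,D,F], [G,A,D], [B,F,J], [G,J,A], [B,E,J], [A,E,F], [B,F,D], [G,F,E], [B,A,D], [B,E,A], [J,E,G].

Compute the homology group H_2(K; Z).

H_2 ≅ 0.

Take the total order A < B < D < E < F < G < J on the vertex set. Then K (dimension 2) consists of the simplices:

  0-simplices (7): A, B, D, E, F, G, J
  1-simplices (18): AB, AD, AE, AF, AG, AJ, BD, BE, BF, BJ, DF, DG, EF, EG, EJ, FG, FJ, GJ
  2-simplices (12): ABD, ABE, ADG, AEF, AFJ, AGJ, BDF, BEJ, BFJ, DFG, EFG, EGJ

so the chain groups are C_0 ≅ Z^7, C_1 ≅ Z^18, C_2 ≅ Z^12.

The boundary map ∂_1: C_1 → C_0 maps an edge to its endpoints' difference, ∂[p,q] = q − p.
The 7×18 boundary matrix has rank 6 and Smith normal form diag(1,1,1,1,1,1).

∂_2: C_2 → C_1 maps a triangle to the signed sum of its edges. For instance
  ∂ADG = DG − AG + AD,
  ∂ABE = BE − AE + AB.
The resulting 18×12 matrix has rank 12, and its Smith normal form has invariant factors (1,1,1,1,1,1,1,1,1,1,1,2).

Computing H_k = (kernel of ∂_k) / (image of ∂_{k+1}):

  H_2: rank ker ∂_2 − rank ∂_3 = (12 − 12) − 0 = 0, and there is no ∂_3, so H_2 = 0.

(K is a triangulation of the real projective plane RP^2.)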